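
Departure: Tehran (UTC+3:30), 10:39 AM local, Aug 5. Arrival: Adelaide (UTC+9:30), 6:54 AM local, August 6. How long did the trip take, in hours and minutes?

14 hours 15 minutes

Departure in UTC: 10:39 AM − 3:30 = 7:09 AM on Aug 5.
Arrival in UTC: 6:54 AM − 9:30 = 9:24 PM on Aug 5.
Elapsed = 9:24 PM − 7:09 AM = 14 hours 15 minutes.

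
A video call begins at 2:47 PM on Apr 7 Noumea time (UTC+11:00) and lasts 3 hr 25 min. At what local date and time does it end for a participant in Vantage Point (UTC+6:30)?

1:42 PM on April 7

Convert start to UTC: 2:47 PM − 11:00 = 3:47 AM UTC on Apr 7.
Add 3 hours and 25 minutes duration → 7:12 AM UTC.
Vantage Point is UTC+6:30, so local end time = 7:12 AM + 6:30 = 1:42 PM on Apr 7.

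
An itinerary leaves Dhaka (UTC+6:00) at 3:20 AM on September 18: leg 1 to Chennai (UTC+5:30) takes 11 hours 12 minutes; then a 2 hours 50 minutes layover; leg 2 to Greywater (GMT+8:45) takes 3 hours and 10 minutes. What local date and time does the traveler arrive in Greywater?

Convert departure to UTC: 3:20 AM − 6:00 = 9:20 PM UTC on Sep 17.
Add 11 hours and 12 minutes leg 1 → 8:32 AM UTC (Sep 18).
Add 2 hours and 50 minutes layover in Chennai → 11:22 AM UTC.
Add 3 hours and 10 minutes leg 2 → 2:32 PM UTC.
Greywater is UTC+8:45, so local arrival = 2:32 PM + 8:45 = 11:17 PM on Sep 18.

11:17 PM on September 18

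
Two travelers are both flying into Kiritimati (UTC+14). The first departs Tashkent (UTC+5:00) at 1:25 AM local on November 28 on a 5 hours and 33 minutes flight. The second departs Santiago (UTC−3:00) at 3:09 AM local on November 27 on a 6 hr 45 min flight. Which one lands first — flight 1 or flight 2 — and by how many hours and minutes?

the second, by 13 hours 4 minutes

Flight 1 in UTC: 1:25 AM − 5:00 = 8:25 PM on Nov 27.
+5 hours and 33 minutes → arrive 1:58 AM UTC on Nov 28.
Flight 2 in UTC: 3:09 AM + 3:00 = 6:09 AM on Nov 27.
+6 hours and 45 minutes → arrive 12:54 PM UTC on Nov 27.
Flight 2 lands earlier by 13 hours 4 minutes.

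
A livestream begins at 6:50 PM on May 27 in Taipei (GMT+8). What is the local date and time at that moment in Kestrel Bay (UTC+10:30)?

9:20 PM on May 27

Kestrel Bay is 2:30 ahead of Taipei.
Shift by the zone difference: 6:50 PM + 2:30 = 9:20 PM on May 27 in Kestrel Bay.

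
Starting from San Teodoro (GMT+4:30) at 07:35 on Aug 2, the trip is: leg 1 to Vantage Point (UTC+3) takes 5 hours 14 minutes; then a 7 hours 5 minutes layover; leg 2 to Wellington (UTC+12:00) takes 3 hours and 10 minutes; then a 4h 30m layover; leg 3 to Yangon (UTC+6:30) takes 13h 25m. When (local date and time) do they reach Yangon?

18:59 on August 3

Convert departure to UTC: 07:35 − 4:30 = 03:05 UTC on Aug 2.
Add 5 hours 14 minutes leg 1 → 08:19 UTC.
Add 7 hours 5 minutes layover in Vantage Point → 15:24 UTC.
Add 3 hours and 10 minutes leg 2 → 18:34 UTC.
Add 4 hours and 30 minutes layover in Wellington → 23:04 UTC.
Add 13 hours 25 minutes leg 3 → 12:29 UTC (Aug 3).
Yangon is UTC+6:30, so local arrival = 12:29 + 6:30 = 18:59 on Aug 3.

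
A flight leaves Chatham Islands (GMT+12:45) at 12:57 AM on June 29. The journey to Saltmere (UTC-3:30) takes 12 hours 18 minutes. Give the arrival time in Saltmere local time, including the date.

Convert departure to UTC: 12:57 AM − 12:45 = 12:12 PM UTC on Jun 28.
Add 12 hours and 18 minutes travel time → 12:30 AM UTC (Jun 29).
Saltmere is UTC−3:30, so local arrival = 12:30 AM − 3:30 = 9:00 PM on Jun 28.

9:00 PM on Jun 28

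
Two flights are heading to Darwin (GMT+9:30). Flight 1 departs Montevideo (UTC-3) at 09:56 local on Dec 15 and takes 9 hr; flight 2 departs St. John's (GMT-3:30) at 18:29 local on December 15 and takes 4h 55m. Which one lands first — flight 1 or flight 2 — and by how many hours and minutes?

Flight 1 in UTC: 09:56 + 3:00 = 12:56 on Dec 15.
+9 hours → arrive 21:56 UTC on Dec 15.
Flight 2 in UTC: 18:29 + 3:30 = 21:59 on Dec 15.
+4 hours 55 minutes → arrive 02:54 UTC on Dec 16.
Flight 1 lands earlier by 4 hours 58 minutes.

the first, by 4 hours 58 minutes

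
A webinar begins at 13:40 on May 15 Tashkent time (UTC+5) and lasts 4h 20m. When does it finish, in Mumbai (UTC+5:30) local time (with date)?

18:30 on May 15

Mumbai is 0:30 ahead of Tashkent.
After 4 hours and 20 minutes it is 18:00 in Tashkent.
Shift by the zone difference: 18:00 + 0:30 = 18:30 on May 15 in Mumbai.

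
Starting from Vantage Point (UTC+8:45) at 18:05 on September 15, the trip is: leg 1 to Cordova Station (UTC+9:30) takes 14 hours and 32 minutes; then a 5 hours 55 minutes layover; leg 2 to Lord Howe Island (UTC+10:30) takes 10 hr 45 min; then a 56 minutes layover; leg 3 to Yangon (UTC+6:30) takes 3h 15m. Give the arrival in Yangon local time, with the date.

03:13 on September 17

Convert departure to UTC: 18:05 − 8:45 = 09:20 UTC on Sep 15.
Add 14 hours 32 minutes leg 1 → 23:52 UTC.
Add 5 hours 55 minutes layover in Cordova Station → 05:47 UTC (Sep 16).
Add 10 hours 45 minutes leg 2 → 16:32 UTC.
Add 56 minutes layover in Lord Howe Island → 17:28 UTC.
Add 3 hours 15 minutes leg 3 → 20:43 UTC.
Yangon is UTC+6:30, so local arrival = 20:43 + 6:30 = 03:13 on Sep 17.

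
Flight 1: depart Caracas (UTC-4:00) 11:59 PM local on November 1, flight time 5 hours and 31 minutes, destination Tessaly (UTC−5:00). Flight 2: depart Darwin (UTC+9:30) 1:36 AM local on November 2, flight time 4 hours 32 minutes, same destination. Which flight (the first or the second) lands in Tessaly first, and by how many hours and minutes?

the second, by 12 hours 52 minutes

Flight 1 in UTC: 11:59 PM + 4:00 = 3:59 AM on Nov 2.
+5 hours and 31 minutes → arrive 9:30 AM UTC on Nov 2.
Flight 2 in UTC: 1:36 AM − 9:30 = 4:06 PM on Nov 1.
+4 hours 32 minutes → arrive 8:38 PM UTC on Nov 1.
Flight 2 lands earlier by 12 hours 52 minutes.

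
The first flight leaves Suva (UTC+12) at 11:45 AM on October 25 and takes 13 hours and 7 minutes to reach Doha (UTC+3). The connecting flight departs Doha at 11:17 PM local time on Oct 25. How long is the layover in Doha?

7 hours 25 minutes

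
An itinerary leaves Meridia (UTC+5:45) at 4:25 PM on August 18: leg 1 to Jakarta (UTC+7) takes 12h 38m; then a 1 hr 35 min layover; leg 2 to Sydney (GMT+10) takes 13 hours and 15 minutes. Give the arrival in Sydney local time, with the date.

12:08 AM on August 20

Convert departure to UTC: 4:25 PM − 5:45 = 10:40 AM UTC on Aug 18.
Add 12 hours 38 minutes leg 1 → 11:18 PM UTC.
Add 1 hour 35 minutes layover in Jakarta → 12:53 AM UTC (Aug 19).
Add 13 hours 15 minutes leg 2 → 2:08 PM UTC.
Sydney is UTC+10:00, so local arrival = 2:08 PM + 10:00 = 12:08 AM on Aug 20.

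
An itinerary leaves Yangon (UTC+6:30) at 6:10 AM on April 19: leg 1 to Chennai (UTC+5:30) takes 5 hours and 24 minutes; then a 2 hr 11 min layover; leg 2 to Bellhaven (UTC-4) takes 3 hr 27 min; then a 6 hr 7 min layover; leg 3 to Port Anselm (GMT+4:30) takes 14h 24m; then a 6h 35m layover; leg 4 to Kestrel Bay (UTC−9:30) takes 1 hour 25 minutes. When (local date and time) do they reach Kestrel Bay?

Convert departure to UTC: 6:10 AM − 6:30 = 11:40 PM UTC on Apr 18.
Add 5 hours and 24 minutes leg 1 → 5:04 AM UTC (Apr 19).
Add 2 hours and 11 minutes layover in Chennai → 7:15 AM UTC.
Add 3 hours and 27 minutes leg 2 → 10:42 AM UTC.
Add 6 hours and 7 minutes layover in Bellhaven → 4:49 PM UTC.
Add 14 hours 24 minutes leg 3 → 7:13 AM UTC (Apr 20).
Add 6 hours 35 minutes layover in Port Anselm → 1:48 PM UTC.
Add 1 hour and 25 minutes leg 4 → 3:13 PM UTC.
Kestrel Bay is UTC−9:30, so local arrival = 3:13 PM − 9:30 = 5:43 AM on Apr 20.

5:43 AM on Apr 20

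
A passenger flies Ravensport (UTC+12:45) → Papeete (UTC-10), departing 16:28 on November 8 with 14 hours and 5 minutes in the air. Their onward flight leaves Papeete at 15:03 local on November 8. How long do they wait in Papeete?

Convert departure to UTC: 16:28 − 12:45 = 03:43 UTC on Nov 8.
Add 14 hours 5 minutes flight time → 17:48 UTC.
Papeete is UTC−10:00, so local arrival = 17:48 − 10:00 = 07:48 on Nov 8.
Layover = 15:03 − 07:48 = 7 hours 15 minutes.

7 hours 15 minutes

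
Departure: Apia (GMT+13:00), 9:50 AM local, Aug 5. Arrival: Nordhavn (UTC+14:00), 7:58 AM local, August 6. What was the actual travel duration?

21 hours 8 minutes

Departure in UTC: 9:50 AM − 13:00 = 8:50 PM on Aug 4.
Arrival in UTC: 7:58 AM − 14:00 = 5:58 PM on Aug 5.
Elapsed = 5:58 PM − 8:50 PM (+1 day) = 21 hours 8 minutes.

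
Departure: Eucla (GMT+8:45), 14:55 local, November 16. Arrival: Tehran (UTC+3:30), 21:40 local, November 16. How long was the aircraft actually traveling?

Departure in UTC: 14:55 − 8:45 = 06:10 on Nov 16.
Arrival in UTC: 21:40 − 3:30 = 18:10 on Nov 16.
Elapsed = 18:10 − 06:10 = 12 hours.

12 hours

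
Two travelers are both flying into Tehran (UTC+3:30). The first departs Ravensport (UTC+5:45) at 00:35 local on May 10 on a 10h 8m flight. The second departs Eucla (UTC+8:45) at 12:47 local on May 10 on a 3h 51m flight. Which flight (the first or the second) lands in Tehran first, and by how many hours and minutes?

Flight 1 in UTC: 00:35 − 5:45 = 18:50 on May 9.
+10 hours and 8 minutes → arrive 04:58 UTC on May 10.
Flight 2 in UTC: 12:47 − 8:45 = 04:02 on May 10.
+3 hours and 51 minutes → arrive 07:53 UTC on May 10.
Flight 1 lands earlier by 2 hours 55 minutes.

the first, by 2 hours 55 minutes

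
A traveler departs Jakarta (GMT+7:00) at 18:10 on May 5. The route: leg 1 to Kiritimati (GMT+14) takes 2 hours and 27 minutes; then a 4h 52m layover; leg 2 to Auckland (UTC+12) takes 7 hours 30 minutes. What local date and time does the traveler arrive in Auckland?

13:59 on May 6

Convert departure to UTC: 18:10 − 7:00 = 11:10 UTC on May 5.
Add 2 hours and 27 minutes leg 1 → 13:37 UTC.
Add 4 hours and 52 minutes layover in Kiritimati → 18:29 UTC.
Add 7 hours and 30 minutes leg 2 → 01:59 UTC (May 6).
Auckland is UTC+12:00, so local arrival = 01:59 + 12:00 = 13:59 on May 6.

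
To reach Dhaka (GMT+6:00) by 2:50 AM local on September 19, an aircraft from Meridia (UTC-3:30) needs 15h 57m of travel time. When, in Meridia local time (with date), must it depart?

1:23 AM on Sep 18

Target arrival in UTC: 2:50 AM − 6:00 = 8:50 PM on Sep 18.
Subtract 15 hours 57 minutes → departure 4:53 AM UTC on Sep 18.
Meridia is UTC−3:30: 4:53 AM − 3:30 = 1:23 AM on Sep 18.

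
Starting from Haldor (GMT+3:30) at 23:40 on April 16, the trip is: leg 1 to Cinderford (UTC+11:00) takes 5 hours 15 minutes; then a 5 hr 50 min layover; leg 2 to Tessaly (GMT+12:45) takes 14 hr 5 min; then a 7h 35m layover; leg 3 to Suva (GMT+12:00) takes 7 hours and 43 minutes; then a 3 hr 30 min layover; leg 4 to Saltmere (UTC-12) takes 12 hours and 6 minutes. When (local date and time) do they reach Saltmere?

16:14 on April 18

Convert departure to UTC: 23:40 − 3:30 = 20:10 UTC on Apr 16.
Add 5 hours and 15 minutes leg 1 → 01:25 UTC (Apr 17).
Add 5 hours 50 minutes layover in Cinderford → 07:15 UTC.
Add 14 hours 5 minutes leg 2 → 21:20 UTC.
Add 7 hours 35 minutes layover in Tessaly → 04:55 UTC (Apr 18).
Add 7 hours and 43 minutes leg 3 → 12:38 UTC.
Add 3 hours and 30 minutes layover in Suva → 16:08 UTC.
Add 12 hours and 6 minutes leg 4 → 04:14 UTC (Apr 19).
Saltmere is UTC−12:00, so local arrival = 04:14 − 12:00 = 16:14 on Apr 18.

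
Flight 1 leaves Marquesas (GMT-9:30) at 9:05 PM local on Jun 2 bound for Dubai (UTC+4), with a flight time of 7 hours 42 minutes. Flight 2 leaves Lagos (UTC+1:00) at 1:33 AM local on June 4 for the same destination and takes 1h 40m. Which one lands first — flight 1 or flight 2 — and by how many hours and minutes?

the first, by 11 hours 56 minutes

Flight 1 in UTC: 9:05 PM + 9:30 = 6:35 AM on Jun 3.
+7 hours 42 minutes → arrive 2:17 PM UTC on Jun 3.
Flight 2 in UTC: 1:33 AM − 1:00 = 12:33 AM on Jun 4.
+1 hour and 40 minutes → arrive 2:13 AM UTC on Jun 4.
Flight 1 lands earlier by 11 hours 56 minutes.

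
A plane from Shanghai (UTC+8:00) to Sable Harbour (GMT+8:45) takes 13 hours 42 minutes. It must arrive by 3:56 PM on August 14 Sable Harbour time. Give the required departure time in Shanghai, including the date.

1:29 AM on August 14

Target arrival in UTC: 3:56 PM − 8:45 = 7:11 AM on Aug 14.
Subtract 13 hours and 42 minutes → departure 5:29 PM UTC on Aug 13.
Shanghai is UTC+8:00: 5:29 PM + 8:00 = 1:29 AM on Aug 14.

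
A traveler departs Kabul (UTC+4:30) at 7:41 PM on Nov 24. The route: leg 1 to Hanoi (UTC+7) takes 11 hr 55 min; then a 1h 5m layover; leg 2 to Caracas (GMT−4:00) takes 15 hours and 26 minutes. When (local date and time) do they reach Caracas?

3:37 PM on Nov 25

Convert departure to UTC: 7:41 PM − 4:30 = 3:11 PM UTC on Nov 24.
Add 11 hours 55 minutes leg 1 → 3:06 AM UTC (Nov 25).
Add 1 hour and 5 minutes layover in Hanoi → 4:11 AM UTC.
Add 15 hours and 26 minutes leg 2 → 7:37 PM UTC.
Caracas is UTC−4:00, so local arrival = 7:37 PM − 4:00 = 3:37 PM on Nov 25.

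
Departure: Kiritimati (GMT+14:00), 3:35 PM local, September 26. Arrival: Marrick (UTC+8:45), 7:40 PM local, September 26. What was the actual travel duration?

Departure in UTC: 3:35 PM − 14:00 = 1:35 AM on Sep 26.
Arrival in UTC: 7:40 PM − 8:45 = 10:55 AM on Sep 26.
Elapsed = 10:55 AM − 1:35 AM = 9 hours 20 minutes.

9 hours 20 minutes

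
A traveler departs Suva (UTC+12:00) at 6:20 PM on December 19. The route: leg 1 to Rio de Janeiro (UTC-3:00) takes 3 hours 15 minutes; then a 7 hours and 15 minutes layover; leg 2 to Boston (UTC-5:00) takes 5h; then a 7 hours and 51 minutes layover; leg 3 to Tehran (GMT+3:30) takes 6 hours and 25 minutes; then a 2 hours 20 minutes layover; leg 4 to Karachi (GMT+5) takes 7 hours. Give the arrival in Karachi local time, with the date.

Convert departure to UTC: 6:20 PM − 12:00 = 6:20 AM UTC on Dec 19.
Add 3 hours 15 minutes leg 1 → 9:35 AM UTC.
Add 7 hours 15 minutes layover in Rio de Janeiro → 4:50 PM UTC.
Add 5 hours leg 2 → 9:50 PM UTC.
Add 7 hours 51 minutes layover in Boston → 5:41 AM UTC (Dec 20).
Add 6 hours and 25 minutes leg 3 → 12:06 PM UTC.
Add 2 hours 20 minutes layover in Tehran → 2:26 PM UTC.
Add 7 hours leg 4 → 9:26 PM UTC.
Karachi is UTC+5:00, so local arrival = 9:26 PM + 5:00 = 2:26 AM on Dec 21.

2:26 AM on December 21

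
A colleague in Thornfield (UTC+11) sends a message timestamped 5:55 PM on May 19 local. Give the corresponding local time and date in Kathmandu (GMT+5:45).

12:40 PM on May 19

In UTC: 5:55 PM − 11:00 = 6:55 AM on May 19.
Kathmandu is UTC+5:45: 6:55 AM + 5:45 = 12:40 PM on May 19.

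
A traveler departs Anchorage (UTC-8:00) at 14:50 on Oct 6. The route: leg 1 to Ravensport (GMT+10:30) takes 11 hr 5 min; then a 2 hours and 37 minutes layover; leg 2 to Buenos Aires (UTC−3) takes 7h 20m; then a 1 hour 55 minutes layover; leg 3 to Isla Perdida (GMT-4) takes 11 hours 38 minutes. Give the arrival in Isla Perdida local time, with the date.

Convert departure to UTC: 14:50 + 8:00 = 22:50 UTC on Oct 6.
Add 11 hours 5 minutes leg 1 → 09:55 UTC (Oct 7).
Add 2 hours and 37 minutes layover in Ravensport → 12:32 UTC.
Add 7 hours 20 minutes leg 2 → 19:52 UTC.
Add 1 hour and 55 minutes layover in Buenos Aires → 21:47 UTC.
Add 11 hours 38 minutes leg 3 → 09:25 UTC (Oct 8).
Isla Perdida is UTC−4:00, so local arrival = 09:25 − 4:00 = 05:25 on Oct 8.

05:25 on Oct 8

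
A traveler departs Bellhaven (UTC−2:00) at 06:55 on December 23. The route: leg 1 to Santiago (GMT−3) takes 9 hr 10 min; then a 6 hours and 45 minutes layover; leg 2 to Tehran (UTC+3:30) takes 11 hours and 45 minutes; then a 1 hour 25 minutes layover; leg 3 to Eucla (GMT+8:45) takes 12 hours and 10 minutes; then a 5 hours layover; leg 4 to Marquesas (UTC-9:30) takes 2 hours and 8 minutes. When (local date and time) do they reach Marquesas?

23:48 on December 24

Convert departure to UTC: 06:55 + 2:00 = 08:55 UTC on Dec 23.
Add 9 hours and 10 minutes leg 1 → 18:05 UTC.
Add 6 hours 45 minutes layover in Santiago → 00:50 UTC (Dec 24).
Add 11 hours and 45 minutes leg 2 → 12:35 UTC.
Add 1 hour and 25 minutes layover in Tehran → 14:00 UTC.
Add 12 hours 10 minutes leg 3 → 02:10 UTC (Dec 25).
Add 5 hours layover in Eucla → 07:10 UTC.
Add 2 hours 8 minutes leg 4 → 09:18 UTC.
Marquesas is UTC−9:30, so local arrival = 09:18 − 9:30 = 23:48 on Dec 24.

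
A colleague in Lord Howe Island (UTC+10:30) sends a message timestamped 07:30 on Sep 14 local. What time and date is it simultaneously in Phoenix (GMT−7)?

14:00 on September 13

In UTC: 07:30 − 10:30 = 21:00 on Sep 13.
Phoenix is UTC−7:00: 21:00 − 7:00 = 14:00 on Sep 13.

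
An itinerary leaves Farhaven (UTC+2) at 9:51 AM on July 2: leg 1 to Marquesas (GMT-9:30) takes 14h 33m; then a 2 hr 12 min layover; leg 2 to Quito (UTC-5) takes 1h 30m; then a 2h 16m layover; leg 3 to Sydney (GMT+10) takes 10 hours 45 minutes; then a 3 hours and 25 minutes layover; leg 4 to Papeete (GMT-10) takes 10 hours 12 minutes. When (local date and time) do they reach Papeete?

Convert departure to UTC: 9:51 AM − 2:00 = 7:51 AM UTC on Jul 2.
Add 14 hours 33 minutes leg 1 → 10:24 PM UTC.
Add 2 hours 12 minutes layover in Marquesas → 12:36 AM UTC (Jul 3).
Add 1 hour and 30 minutes leg 2 → 2:06 AM UTC.
Add 2 hours 16 minutes layover in Quito → 4:22 AM UTC.
Add 10 hours 45 minutes leg 3 → 3:07 PM UTC.
Add 3 hours 25 minutes layover in Sydney → 6:32 PM UTC.
Add 10 hours and 12 minutes leg 4 → 4:44 AM UTC (Jul 4).
Papeete is UTC−10:00, so local arrival = 4:44 AM − 10:00 = 6:44 PM on Jul 3.

6:44 PM on July 3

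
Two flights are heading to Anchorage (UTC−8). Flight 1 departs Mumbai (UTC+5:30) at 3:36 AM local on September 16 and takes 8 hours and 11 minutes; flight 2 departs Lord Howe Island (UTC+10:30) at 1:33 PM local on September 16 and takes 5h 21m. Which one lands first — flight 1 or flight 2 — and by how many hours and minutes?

Flight 1 in UTC: 3:36 AM − 5:30 = 10:06 PM on Sep 15.
+8 hours 11 minutes → arrive 6:17 AM UTC on Sep 16.
Flight 2 in UTC: 1:33 PM − 10:30 = 3:03 AM on Sep 16.
+5 hours 21 minutes → arrive 8:24 AM UTC on Sep 16.
Flight 1 lands earlier by 2 hours 7 minutes.

the first, by 2 hours 7 minutes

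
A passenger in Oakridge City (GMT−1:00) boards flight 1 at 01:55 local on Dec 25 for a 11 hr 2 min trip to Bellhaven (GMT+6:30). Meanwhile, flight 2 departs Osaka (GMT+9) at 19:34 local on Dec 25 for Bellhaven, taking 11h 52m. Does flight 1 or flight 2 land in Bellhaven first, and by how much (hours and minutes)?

Flight 1 in UTC: 01:55 + 1:00 = 02:55 on Dec 25.
+11 hours and 2 minutes → arrive 13:57 UTC on Dec 25.
Flight 2 in UTC: 19:34 − 9:00 = 10:34 on Dec 25.
+11 hours 52 minutes → arrive 22:26 UTC on Dec 25.
Flight 1 lands earlier by 8 hours 29 minutes.

the first, by 8 hours 29 minutes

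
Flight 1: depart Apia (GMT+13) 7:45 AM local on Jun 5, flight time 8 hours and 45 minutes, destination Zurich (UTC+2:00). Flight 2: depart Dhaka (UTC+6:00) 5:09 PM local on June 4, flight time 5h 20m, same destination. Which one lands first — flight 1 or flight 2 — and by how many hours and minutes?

the second, by 11 hours 1 minute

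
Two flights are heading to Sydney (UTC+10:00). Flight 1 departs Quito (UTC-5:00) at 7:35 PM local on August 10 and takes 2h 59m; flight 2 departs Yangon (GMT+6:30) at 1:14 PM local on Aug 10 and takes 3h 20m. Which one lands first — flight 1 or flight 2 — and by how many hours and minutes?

the second, by 17 hours 30 minutes

Flight 1 in UTC: 7:35 PM + 5:00 = 12:35 AM on Aug 11.
+2 hours and 59 minutes → arrive 3:34 AM UTC on Aug 11.
Flight 2 in UTC: 1:14 PM − 6:30 = 6:44 AM on Aug 10.
+3 hours 20 minutes → arrive 10:04 AM UTC on Aug 10.
Flight 2 lands earlier by 17 hours 30 minutes.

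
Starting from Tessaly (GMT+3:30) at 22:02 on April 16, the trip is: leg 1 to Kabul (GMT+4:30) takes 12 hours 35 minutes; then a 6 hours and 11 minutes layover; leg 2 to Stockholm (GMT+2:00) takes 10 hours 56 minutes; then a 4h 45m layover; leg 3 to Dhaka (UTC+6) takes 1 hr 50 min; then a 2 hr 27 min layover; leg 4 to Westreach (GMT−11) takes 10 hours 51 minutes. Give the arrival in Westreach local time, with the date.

Convert departure to UTC: 22:02 − 3:30 = 18:32 UTC on Apr 16.
Add 12 hours 35 minutes leg 1 → 07:07 UTC (Apr 17).
Add 6 hours and 11 minutes layover in Kabul → 13:18 UTC.
Add 10 hours 56 minutes leg 2 → 00:14 UTC (Apr 18).
Add 4 hours and 45 minutes layover in Stockholm → 04:59 UTC.
Add 1 hour and 50 minutes leg 3 → 06:49 UTC.
Add 2 hours 27 minutes layover in Dhaka → 09:16 UTC.
Add 10 hours and 51 minutes leg 4 → 20:07 UTC.
Westreach is UTC−11:00, so local arrival = 20:07 − 11:00 = 09:07 on Apr 18.

09:07 on Apr 18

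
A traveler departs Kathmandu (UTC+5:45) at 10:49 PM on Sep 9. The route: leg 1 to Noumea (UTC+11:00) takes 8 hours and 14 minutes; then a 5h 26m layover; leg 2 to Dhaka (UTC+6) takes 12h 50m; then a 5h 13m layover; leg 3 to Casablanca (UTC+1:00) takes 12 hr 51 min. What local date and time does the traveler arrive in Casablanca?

Convert departure to UTC: 10:49 PM − 5:45 = 5:04 PM UTC on Sep 9.
Add 8 hours 14 minutes leg 1 → 1:18 AM UTC (Sep 10).
Add 5 hours and 26 minutes layover in Noumea → 6:44 AM UTC.
Add 12 hours 50 minutes leg 2 → 7:34 PM UTC.
Add 5 hours and 13 minutes layover in Dhaka → 12:47 AM UTC (Sep 11).
Add 12 hours 51 minutes leg 3 → 1:38 PM UTC.
Casablanca is UTC+1:00, so local arrival = 1:38 PM + 1:00 = 2:38 PM on Sep 11.

2:38 PM on Sep 11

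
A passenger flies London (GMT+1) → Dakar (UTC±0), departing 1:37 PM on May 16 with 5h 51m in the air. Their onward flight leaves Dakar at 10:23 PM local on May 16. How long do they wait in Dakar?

3 hours 55 minutes

Convert departure to UTC: 1:37 PM − 1:00 = 12:37 PM UTC on May 16.
Add 5 hours and 51 minutes flight time → 6:28 PM UTC.
Dakar is UTC+0, so local arrival is the same: 6:28 PM on May 16.
Layover = 10:23 PM − 6:28 PM = 3 hours 55 minutes.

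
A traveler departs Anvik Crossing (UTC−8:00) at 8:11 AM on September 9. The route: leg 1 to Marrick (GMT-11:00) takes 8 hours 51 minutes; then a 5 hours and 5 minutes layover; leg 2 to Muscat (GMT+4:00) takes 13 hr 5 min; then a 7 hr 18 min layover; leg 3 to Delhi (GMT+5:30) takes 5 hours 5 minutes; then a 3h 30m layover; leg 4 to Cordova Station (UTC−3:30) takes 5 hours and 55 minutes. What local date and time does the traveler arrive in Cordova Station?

1:30 PM on Sep 11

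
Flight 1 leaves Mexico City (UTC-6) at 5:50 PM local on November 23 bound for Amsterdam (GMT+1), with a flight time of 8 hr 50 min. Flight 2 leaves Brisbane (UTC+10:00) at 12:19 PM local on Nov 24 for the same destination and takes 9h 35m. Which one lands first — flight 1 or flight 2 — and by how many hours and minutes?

Flight 1 in UTC: 5:50 PM + 6:00 = 11:50 PM on Nov 23.
+8 hours and 50 minutes → arrive 8:40 AM UTC on Nov 24.
Flight 2 in UTC: 12:19 PM − 10:00 = 2:19 AM on Nov 24.
+9 hours and 35 minutes → arrive 11:54 AM UTC on Nov 24.
Flight 1 lands earlier by 3 hours 14 minutes.

the first, by 3 hours 14 minutes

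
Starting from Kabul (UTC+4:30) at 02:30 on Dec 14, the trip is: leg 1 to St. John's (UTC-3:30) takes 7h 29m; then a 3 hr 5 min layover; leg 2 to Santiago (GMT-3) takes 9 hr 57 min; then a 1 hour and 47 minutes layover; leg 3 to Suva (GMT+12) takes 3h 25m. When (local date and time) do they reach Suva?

11:43 on Dec 15

Convert departure to UTC: 02:30 − 4:30 = 22:00 UTC on Dec 13.
Add 7 hours and 29 minutes leg 1 → 05:29 UTC (Dec 14).
Add 3 hours and 5 minutes layover in St. John's → 08:34 UTC.
Add 9 hours and 57 minutes leg 2 → 18:31 UTC.
Add 1 hour 47 minutes layover in Santiago → 20:18 UTC.
Add 3 hours and 25 minutes leg 3 → 23:43 UTC.
Suva is UTC+12:00, so local arrival = 23:43 + 12:00 = 11:43 on Dec 15.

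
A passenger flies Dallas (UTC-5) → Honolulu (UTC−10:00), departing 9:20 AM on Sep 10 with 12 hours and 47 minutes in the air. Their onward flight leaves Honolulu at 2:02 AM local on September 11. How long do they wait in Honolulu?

8 hours 55 minutes

Convert departure to UTC: 9:20 AM + 5:00 = 2:20 PM UTC on Sep 10.
Add 12 hours 47 minutes flight time → 3:07 AM UTC (Sep 11).
Honolulu is UTC−10:00, so local arrival = 3:07 AM − 10:00 = 5:07 PM on Sep 10.
Layover = 2:02 AM − 5:07 PM (+1 day) = 8 hours 55 minutes.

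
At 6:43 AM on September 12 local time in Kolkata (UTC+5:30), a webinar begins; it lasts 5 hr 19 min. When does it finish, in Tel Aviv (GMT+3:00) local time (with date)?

Tel Aviv is 2:30 behind Kolkata.
After 5 hours and 19 minutes it is 12:02 PM in Kolkata.
Shift by the zone difference: 12:02 PM − 2:30 = 9:32 AM on Sep 12 in Tel Aviv.

9:32 AM on Sep 12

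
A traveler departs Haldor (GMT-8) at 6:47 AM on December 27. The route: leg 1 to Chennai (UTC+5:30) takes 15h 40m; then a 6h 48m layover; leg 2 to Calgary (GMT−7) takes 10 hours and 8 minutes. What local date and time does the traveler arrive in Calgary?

Convert departure to UTC: 6:47 AM + 8:00 = 2:47 PM UTC on Dec 27.
Add 15 hours 40 minutes leg 1 → 6:27 AM UTC (Dec 28).
Add 6 hours 48 minutes layover in Chennai → 1:15 PM UTC.
Add 10 hours 8 minutes leg 2 → 11:23 PM UTC.
Calgary is UTC−7:00, so local arrival = 11:23 PM − 7:00 = 4:23 PM on Dec 28.

4:23 PM on Dec 28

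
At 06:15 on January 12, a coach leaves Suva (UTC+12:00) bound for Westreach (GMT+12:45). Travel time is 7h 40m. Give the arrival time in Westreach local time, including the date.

14:40 on Jan 12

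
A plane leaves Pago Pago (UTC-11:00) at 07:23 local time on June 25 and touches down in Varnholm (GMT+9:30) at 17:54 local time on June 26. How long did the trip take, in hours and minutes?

14 hours 1 minute

Departure in UTC: 07:23 + 11:00 = 18:23 on Jun 25.
Arrival in UTC: 17:54 − 9:30 = 08:24 on Jun 26.
Elapsed = 08:24 − 18:23 (+1 day) = 14 hours 1 minute.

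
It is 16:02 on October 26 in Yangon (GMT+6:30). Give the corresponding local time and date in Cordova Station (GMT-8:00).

01:32 on October 26

In UTC: 16:02 − 6:30 = 09:32 on Oct 26.
Cordova Station is UTC−8:00: 09:32 − 8:00 = 01:32 on Oct 26.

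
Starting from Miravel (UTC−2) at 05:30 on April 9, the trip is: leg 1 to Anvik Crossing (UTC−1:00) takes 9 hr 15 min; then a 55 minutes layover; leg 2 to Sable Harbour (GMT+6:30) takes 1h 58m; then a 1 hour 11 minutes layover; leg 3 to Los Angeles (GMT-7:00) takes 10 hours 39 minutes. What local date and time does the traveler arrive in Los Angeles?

Convert departure to UTC: 05:30 + 2:00 = 07:30 UTC on Apr 9.
Add 9 hours 15 minutes leg 1 → 16:45 UTC.
Add 55 minutes layover in Anvik Crossing → 17:40 UTC.
Add 1 hour 58 minutes leg 2 → 19:38 UTC.
Add 1 hour 11 minutes layover in Sable Harbour → 20:49 UTC.
Add 10 hours 39 minutes leg 3 → 07:28 UTC (Apr 10).
Los Angeles is UTC−7:00, so local arrival = 07:28 − 7:00 = 00:28 on Apr 10.

00:28 on April 10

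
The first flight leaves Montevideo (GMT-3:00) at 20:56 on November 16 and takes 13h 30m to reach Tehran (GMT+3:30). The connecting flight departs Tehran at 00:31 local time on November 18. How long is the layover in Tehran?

Convert departure to UTC: 20:56 + 3:00 = 23:56 UTC on Nov 16.
Add 13 hours and 30 minutes flight time → 13:26 UTC (Nov 17).
Tehran is UTC+3:30, so local arrival = 13:26 + 3:30 = 16:56 on Nov 17.
Layover = 00:31 − 16:56 (+1 day) = 7 hours 35 minutes.

7 hours 35 minutes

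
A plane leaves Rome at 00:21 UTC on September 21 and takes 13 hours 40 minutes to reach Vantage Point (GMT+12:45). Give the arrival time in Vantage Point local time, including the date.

02:46 on September 22

Departure is given in UTC: 00:21 on Sep 21.
Add 13 hours and 40 minutes → 14:01 UTC.
Vantage Point is UTC+12:45: 14:01 + 12:45 = 02:46 on Sep 22.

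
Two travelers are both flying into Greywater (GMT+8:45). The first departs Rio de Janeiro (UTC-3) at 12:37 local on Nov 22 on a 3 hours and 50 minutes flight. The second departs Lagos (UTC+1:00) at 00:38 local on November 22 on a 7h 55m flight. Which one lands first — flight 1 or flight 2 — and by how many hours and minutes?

the second, by 11 hours 54 minutes

Flight 1 in UTC: 12:37 + 3:00 = 15:37 on Nov 22.
+3 hours 50 minutes → arrive 19:27 UTC on Nov 22.
Flight 2 in UTC: 00:38 − 1:00 = 23:38 on Nov 21.
+7 hours and 55 minutes → arrive 07:33 UTC on Nov 22.
Flight 2 lands earlier by 11 hours 54 minutes.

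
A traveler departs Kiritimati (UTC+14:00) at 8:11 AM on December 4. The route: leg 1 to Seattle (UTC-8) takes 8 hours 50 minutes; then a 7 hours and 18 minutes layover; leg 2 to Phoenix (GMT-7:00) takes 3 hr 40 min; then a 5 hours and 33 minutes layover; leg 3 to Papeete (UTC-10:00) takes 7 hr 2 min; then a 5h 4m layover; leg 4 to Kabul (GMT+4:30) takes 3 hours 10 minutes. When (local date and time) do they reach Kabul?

3:18 PM on December 5

Convert departure to UTC: 8:11 AM − 14:00 = 6:11 PM UTC on Dec 3.
Add 8 hours 50 minutes leg 1 → 3:01 AM UTC (Dec 4).
Add 7 hours and 18 minutes layover in Seattle → 10:19 AM UTC.
Add 3 hours 40 minutes leg 2 → 1:59 PM UTC.
Add 5 hours 33 minutes layover in Phoenix → 7:32 PM UTC.
Add 7 hours 2 minutes leg 3 → 2:34 AM UTC (Dec 5).
Add 5 hours and 4 minutes layover in Papeete → 7:38 AM UTC.
Add 3 hours and 10 minutes leg 4 → 10:48 AM UTC.
Kabul is UTC+4:30, so local arrival = 10:48 AM + 4:30 = 3:18 PM on Dec 5.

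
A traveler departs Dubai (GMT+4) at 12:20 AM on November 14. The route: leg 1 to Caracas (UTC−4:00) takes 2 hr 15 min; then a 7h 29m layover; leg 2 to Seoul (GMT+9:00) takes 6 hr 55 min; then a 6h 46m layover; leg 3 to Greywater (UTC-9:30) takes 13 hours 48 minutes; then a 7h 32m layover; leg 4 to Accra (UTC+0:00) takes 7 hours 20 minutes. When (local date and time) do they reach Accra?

Convert departure to UTC: 12:20 AM − 4:00 = 8:20 PM UTC on Nov 13.
Add 2 hours and 15 minutes leg 1 → 10:35 PM UTC.
Add 7 hours and 29 minutes layover in Caracas → 6:04 AM UTC (Nov 14).
Add 6 hours 55 minutes leg 2 → 12:59 PM UTC.
Add 6 hours and 46 minutes layover in Seoul → 7:45 PM UTC.
Add 13 hours 48 minutes leg 3 → 9:33 AM UTC (Nov 15).
Add 7 hours and 32 minutes layover in Greywater → 5:05 PM UTC.
Add 7 hours 20 minutes leg 4 → 12:25 AM UTC (Nov 16).
Accra is UTC+0, so local arrival is the same: 12:25 AM on Nov 16.

12:25 AM on November 16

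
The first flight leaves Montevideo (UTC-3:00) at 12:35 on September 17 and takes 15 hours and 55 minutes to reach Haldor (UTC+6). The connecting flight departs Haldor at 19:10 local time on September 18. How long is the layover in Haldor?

Convert departure to UTC: 12:35 + 3:00 = 15:35 UTC on Sep 17.
Add 15 hours 55 minutes flight time → 07:30 UTC (Sep 18).
Haldor is UTC+6:00, so local arrival = 07:30 + 6:00 = 13:30 on Sep 18.
Layover = 19:10 − 13:30 = 5 hours 40 minutes.

5 hours 40 minutes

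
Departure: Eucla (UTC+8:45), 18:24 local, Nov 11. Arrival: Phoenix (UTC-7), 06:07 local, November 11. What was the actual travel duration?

3 hours 28 minutes

Phoenix is 15:45 behind Eucla.
Clock-face elapsed time (ignoring zones) is −12 hours 17 minutes.
Actual elapsed = −12 hours 17 minutes + 15:45 = 3 hours 28 minutes.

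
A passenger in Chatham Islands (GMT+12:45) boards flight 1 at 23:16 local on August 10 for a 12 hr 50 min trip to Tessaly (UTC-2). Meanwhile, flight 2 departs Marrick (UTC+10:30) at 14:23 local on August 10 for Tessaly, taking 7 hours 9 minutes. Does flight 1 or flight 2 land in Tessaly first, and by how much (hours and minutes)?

Flight 1 in UTC: 23:16 − 12:45 = 10:31 on Aug 10.
+12 hours and 50 minutes → arrive 23:21 UTC on Aug 10.
Flight 2 in UTC: 14:23 − 10:30 = 03:53 on Aug 10.
+7 hours and 9 minutes → arrive 11:02 UTC on Aug 10.
Flight 2 lands earlier by 12 hours 19 minutes.

the second, by 12 hours 19 minutes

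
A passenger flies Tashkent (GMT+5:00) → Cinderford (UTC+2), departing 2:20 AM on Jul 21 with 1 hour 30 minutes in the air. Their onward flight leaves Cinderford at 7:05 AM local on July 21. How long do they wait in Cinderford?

6 hours 15 minutes

Convert departure to UTC: 2:20 AM − 5:00 = 9:20 PM UTC on Jul 20.
Add 1 hour and 30 minutes flight time → 10:50 PM UTC.
Cinderford is UTC+2:00, so local arrival = 10:50 PM + 2:00 = 12:50 AM on Jul 21.
Layover = 7:05 AM − 12:50 AM = 6 hours 15 minutes.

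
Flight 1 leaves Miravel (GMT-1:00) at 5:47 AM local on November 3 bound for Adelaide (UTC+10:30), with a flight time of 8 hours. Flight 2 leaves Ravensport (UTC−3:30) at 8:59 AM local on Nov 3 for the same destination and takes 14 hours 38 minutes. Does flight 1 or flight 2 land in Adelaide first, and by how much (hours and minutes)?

Flight 1 in UTC: 5:47 AM + 1:00 = 6:47 AM on Nov 3.
+8 hours → arrive 2:47 PM UTC on Nov 3.
Flight 2 in UTC: 8:59 AM + 3:30 = 12:29 PM on Nov 3.
+14 hours and 38 minutes → arrive 3:07 AM UTC on Nov 4.
Flight 1 lands earlier by 12 hours 20 minutes.

the first, by 12 hours 20 minutes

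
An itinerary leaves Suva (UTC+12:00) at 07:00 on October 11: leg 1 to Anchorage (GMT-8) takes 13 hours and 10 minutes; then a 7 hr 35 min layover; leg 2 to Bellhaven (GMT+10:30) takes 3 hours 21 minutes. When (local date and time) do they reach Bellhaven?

05:36 on October 12

Convert departure to UTC: 07:00 − 12:00 = 19:00 UTC on Oct 10.
Add 13 hours and 10 minutes leg 1 → 08:10 UTC (Oct 11).
Add 7 hours and 35 minutes layover in Anchorage → 15:45 UTC.
Add 3 hours and 21 minutes leg 2 → 19:06 UTC.
Bellhaven is UTC+10:30, so local arrival = 19:06 + 10:30 = 05:36 on Oct 12.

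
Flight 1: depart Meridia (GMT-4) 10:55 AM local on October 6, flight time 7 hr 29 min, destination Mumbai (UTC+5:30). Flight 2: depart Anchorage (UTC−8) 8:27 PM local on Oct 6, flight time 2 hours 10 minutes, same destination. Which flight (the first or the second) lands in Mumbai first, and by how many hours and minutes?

Flight 1 in UTC: 10:55 AM + 4:00 = 2:55 PM on Oct 6.
+7 hours and 29 minutes → arrive 10:24 PM UTC on Oct 6.
Flight 2 in UTC: 8:27 PM + 8:00 = 4:27 AM on Oct 7.
+2 hours and 10 minutes → arrive 6:37 AM UTC on Oct 7.
Flight 1 lands earlier by 8 hours 13 minutes.

the first, by 8 hours 13 minutes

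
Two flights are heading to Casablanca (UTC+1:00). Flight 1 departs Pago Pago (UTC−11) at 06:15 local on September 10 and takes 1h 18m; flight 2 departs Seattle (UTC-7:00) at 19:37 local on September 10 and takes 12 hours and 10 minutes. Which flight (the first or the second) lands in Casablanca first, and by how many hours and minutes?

Flight 1 in UTC: 06:15 + 11:00 = 17:15 on Sep 10.
+1 hour 18 minutes → arrive 18:33 UTC on Sep 10.
Flight 2 in UTC: 19:37 + 7:00 = 02:37 on Sep 11.
+12 hours 10 minutes → arrive 14:47 UTC on Sep 11.
Flight 1 lands earlier by 20 hours 14 minutes.

the first, by 20 hours 14 minutes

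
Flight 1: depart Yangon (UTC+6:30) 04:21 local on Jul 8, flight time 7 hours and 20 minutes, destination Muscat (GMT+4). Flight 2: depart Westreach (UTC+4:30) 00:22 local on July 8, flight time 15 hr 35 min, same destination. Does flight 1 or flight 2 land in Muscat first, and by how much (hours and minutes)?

the first, by 6 hours 16 minutes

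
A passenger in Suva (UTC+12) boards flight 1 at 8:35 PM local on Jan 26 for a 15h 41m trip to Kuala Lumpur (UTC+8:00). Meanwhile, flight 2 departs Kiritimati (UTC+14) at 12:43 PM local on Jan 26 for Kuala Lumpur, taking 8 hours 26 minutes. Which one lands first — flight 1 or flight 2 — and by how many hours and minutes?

the second, by 17 hours 7 minutes

Flight 1 in UTC: 8:35 PM − 12:00 = 8:35 AM on Jan 26.
+15 hours 41 minutes → arrive 12:16 AM UTC on Jan 27.
Flight 2 in UTC: 12:43 PM − 14:00 = 10:43 PM on Jan 25.
+8 hours 26 minutes → arrive 7:09 AM UTC on Jan 26.
Flight 2 lands earlier by 17 hours 7 minutes.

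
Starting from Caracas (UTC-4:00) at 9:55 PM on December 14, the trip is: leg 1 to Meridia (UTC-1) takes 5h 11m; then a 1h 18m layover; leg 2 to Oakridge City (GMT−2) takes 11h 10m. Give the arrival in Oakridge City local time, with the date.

Convert departure to UTC: 9:55 PM + 4:00 = 1:55 AM UTC on Dec 15.
Add 5 hours and 11 minutes leg 1 → 7:06 AM UTC.
Add 1 hour and 18 minutes layover in Meridia → 8:24 AM UTC.
Add 11 hours and 10 minutes leg 2 → 7:34 PM UTC.
Oakridge City is UTC−2:00, so local arrival = 7:34 PM − 2:00 = 5:34 PM on Dec 15.

5:34 PM on Dec 15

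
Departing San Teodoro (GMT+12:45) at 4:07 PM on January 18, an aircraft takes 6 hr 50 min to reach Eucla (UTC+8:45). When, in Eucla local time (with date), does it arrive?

6:57 PM on January 18

Convert departure to UTC: 4:07 PM − 12:45 = 3:22 AM UTC on Jan 18.
Add 6 hours and 50 minutes travel time → 10:12 AM UTC.
Eucla is UTC+8:45, so local arrival = 10:12 AM + 8:45 = 6:57 PM on Jan 18.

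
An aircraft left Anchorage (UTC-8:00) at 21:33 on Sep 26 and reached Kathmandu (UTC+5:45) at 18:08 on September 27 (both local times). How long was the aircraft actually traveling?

6 hours 50 minutes

Departure in UTC: 21:33 + 8:00 = 05:33 on Sep 27.
Arrival in UTC: 18:08 − 5:45 = 12:23 on Sep 27.
Elapsed = 12:23 − 05:33 = 6 hours 50 minutes.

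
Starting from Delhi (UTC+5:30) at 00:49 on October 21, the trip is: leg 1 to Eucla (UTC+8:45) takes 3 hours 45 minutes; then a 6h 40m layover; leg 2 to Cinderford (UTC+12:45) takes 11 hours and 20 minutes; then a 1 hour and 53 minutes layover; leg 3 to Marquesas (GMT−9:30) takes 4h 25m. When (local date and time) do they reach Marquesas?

13:52 on October 21

Convert departure to UTC: 00:49 − 5:30 = 19:19 UTC on Oct 20.
Add 3 hours 45 minutes leg 1 → 23:04 UTC.
Add 6 hours and 40 minutes layover in Eucla → 05:44 UTC (Oct 21).
Add 11 hours 20 minutes leg 2 → 17:04 UTC.
Add 1 hour and 53 minutes layover in Cinderford → 18:57 UTC.
Add 4 hours and 25 minutes leg 3 → 23:22 UTC.
Marquesas is UTC−9:30, so local arrival = 23:22 − 9:30 = 13:52 on Oct 21.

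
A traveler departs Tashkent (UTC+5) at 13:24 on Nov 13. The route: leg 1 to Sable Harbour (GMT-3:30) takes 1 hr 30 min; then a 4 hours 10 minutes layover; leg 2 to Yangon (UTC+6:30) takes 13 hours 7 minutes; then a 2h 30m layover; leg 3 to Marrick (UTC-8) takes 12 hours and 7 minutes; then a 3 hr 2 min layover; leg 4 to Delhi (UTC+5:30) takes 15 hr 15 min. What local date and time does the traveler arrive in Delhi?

17:35 on Nov 15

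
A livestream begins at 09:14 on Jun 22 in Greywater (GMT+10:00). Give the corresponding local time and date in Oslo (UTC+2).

01:14 on June 22

In UTC: 09:14 − 10:00 = 23:14 on Jun 21.
Oslo is UTC+2:00: 23:14 + 2:00 = 01:14 on Jun 22.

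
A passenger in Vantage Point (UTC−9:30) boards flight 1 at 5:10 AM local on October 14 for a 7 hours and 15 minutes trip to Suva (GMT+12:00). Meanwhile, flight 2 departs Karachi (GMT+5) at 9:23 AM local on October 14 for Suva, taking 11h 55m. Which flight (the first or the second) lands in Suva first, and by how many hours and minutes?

Flight 1 in UTC: 5:10 AM + 9:30 = 2:40 PM on Oct 14.
+7 hours and 15 minutes → arrive 9:55 PM UTC on Oct 14.
Flight 2 in UTC: 9:23 AM − 5:00 = 4:23 AM on Oct 14.
+11 hours and 55 minutes → arrive 4:18 PM UTC on Oct 14.
Flight 2 lands earlier by 5 hours 37 minutes.

the second, by 5 hours 37 minutes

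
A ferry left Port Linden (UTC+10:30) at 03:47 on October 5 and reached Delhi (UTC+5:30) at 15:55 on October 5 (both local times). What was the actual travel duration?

Delhi is 5:00 behind Port Linden.
Clock-face elapsed time (ignoring zones) is 12 hours 8 minutes.
Actual elapsed = 12 hours 8 minutes + 5:00 = 17 hours 8 minutes.

17 hours 8 minutes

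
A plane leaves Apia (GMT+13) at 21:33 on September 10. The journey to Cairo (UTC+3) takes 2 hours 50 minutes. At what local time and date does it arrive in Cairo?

14:23 on September 10

Cairo is 10:00 behind Apia.
After 2 hours and 50 minutes it is 00:23 (Sep 11) in Apia.
Shift by the zone difference: 00:23 − 10:00 = 14:23 on Sep 10 in Cairo.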